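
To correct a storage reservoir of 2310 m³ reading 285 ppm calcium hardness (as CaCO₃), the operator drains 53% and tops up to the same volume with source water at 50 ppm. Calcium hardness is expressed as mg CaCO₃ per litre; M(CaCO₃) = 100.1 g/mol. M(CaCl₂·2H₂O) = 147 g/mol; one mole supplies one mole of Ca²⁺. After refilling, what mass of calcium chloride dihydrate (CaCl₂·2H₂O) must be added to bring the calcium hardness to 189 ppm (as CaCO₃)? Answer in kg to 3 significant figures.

Volume: 2310 m³ = 2,310,000 L.
After draining 53% and refilling: 285 × 0.47 + 50 × 0.53 = 160.45 ppm.
Deficit to target: 189 − 160.45 = 28.55 mg/L.
As CaCO₃: 28.55 mg/L × 2,310,000 L = 65,950 g; ÷ 100.1 = 658.8 mol Ca²⁺.
Mass: 658.8 × 147 = 96,850 g.

96.9 kg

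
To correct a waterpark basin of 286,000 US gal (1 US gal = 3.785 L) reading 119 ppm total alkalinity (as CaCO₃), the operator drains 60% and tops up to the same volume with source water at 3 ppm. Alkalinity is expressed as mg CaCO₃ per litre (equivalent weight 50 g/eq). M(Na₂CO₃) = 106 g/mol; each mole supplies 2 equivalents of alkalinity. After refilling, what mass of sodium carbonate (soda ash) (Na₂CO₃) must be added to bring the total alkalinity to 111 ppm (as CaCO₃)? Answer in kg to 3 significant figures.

Volume: 286,000 US gal × 3.785 L/gal = 1,082,510 L.
After draining 60% and refilling: 119 × 0.40 + 3 × 0.60 = 49.4 ppm.
Deficit to target: 111 − 49.4 = 61.6 mg/L.
As CaCO₃: 61.6 mg/L × 1,082,510 L = 66,680 g; ÷ 50 g/eq ÷ 2 = 666.8 mol Na₂CO₃.
Mass: 666.8 × 106 = 70,680 g.

70.7 kg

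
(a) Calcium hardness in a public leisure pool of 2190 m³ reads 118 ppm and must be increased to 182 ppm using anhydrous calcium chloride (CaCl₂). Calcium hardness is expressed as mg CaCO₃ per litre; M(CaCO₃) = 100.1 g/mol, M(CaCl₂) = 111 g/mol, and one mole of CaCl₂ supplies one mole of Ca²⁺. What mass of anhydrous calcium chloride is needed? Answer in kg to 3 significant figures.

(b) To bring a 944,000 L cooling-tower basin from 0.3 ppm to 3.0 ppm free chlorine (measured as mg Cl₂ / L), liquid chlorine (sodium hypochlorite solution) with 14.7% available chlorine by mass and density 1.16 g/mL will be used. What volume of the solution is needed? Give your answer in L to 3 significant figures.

(a) 155 kg; (b) 14.9 L

(a) Volume: 2190 m³ = 2,190,000 L.
(a) Hardness to add: (182 − 118) = 64 mg/L as CaCO₃ × 2,190,000 L = 140,200 g as CaCO₃.
(a) Moles of Ca²⁺ (1 mol Ca²⁺ ≡ 1 mol CaCO₃): 140,200 / 100.1 g/mol = 1400 mol.
(a) Mass of CaCl₂: 1400 × 111 = 155,400 g.

(b) Chlorine deficit: 3.0 − 0.3 = 2.7 ppm = 2.7 mg/L as Cl₂.
(b) Cl₂ equivalent needed: 2.7 mg/L × 944,000 L = 2,549,000 mg = 2549 g.
(b) Product at 14.7% available chlorine: 2549 / 0.147 = 17,340 g.
(b) Volume at density 1.16 g/mL: 17,340 g ÷ 1.16 g/mL = 14,950 mL.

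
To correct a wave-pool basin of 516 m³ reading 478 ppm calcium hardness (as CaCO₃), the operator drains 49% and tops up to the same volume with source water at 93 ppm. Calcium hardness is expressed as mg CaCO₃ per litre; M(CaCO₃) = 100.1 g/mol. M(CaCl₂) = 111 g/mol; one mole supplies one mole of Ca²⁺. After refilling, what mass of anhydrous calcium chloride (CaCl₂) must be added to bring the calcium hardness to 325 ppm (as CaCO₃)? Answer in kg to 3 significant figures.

20.4 kg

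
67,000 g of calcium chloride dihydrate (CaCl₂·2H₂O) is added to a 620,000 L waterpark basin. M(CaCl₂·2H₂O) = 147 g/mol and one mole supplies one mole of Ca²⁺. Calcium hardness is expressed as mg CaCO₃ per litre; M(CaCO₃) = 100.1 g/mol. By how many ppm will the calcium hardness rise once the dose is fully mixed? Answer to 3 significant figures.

Moles of Ca²⁺: 67,000 g ÷ 147 g/mol = 455.8 mol.
As CaCO₃: 455.8 mol × 100.1 g/mol = 45,620 g.
Rise: 45,620 g / 620,000 L × 1000 = 73.59 mg/L.

73.6 ppm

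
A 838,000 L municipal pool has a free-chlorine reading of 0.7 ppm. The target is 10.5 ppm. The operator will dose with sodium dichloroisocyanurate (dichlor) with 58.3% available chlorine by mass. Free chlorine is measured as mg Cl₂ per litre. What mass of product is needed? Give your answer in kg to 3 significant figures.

Chlorine deficit: 10.5 − 0.7 = 9.8 ppm = 9.8 mg/L as Cl₂.
Cl₂ equivalent needed: 9.8 mg/L × 838,000 L = 8,212,000 mg = 8212 g.
Product at 58.3% available chlorine: 8212 / 0.583 = 14,090 g.

14.1 kg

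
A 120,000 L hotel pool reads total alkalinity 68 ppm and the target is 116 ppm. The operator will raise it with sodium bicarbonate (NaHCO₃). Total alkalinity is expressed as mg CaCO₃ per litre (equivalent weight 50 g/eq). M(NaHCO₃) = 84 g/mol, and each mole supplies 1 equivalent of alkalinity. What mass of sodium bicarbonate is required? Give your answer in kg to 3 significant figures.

9.68 kg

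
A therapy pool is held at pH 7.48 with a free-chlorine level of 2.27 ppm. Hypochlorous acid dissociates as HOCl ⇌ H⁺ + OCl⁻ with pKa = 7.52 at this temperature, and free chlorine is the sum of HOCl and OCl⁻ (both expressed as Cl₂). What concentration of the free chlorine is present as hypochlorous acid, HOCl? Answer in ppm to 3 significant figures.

[OCl⁻]/[HOCl] = 10^(pH − pKa) = 10^(7.48 − 7.52) = 10^-0.04 = 0.912.
Fraction as HOCl = 1 / (1 + 0.912) = 0.523.
HOCl = 0.523 × 2.27 ppm = 1.187 ppm.

1.19 ppm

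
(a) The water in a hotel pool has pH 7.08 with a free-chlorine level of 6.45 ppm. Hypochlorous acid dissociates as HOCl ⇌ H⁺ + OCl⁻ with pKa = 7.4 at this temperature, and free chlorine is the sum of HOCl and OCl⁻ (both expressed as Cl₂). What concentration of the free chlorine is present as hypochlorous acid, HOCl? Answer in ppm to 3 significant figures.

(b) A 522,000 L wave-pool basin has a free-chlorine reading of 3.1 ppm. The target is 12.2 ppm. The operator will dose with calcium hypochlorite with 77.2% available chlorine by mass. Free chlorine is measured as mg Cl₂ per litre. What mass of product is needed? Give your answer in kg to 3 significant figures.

(a) [OCl⁻]/[HOCl] = 10^(pH − pKa) = 10^(7.08 − 7.4) = 10^-0.32 = 0.4786.
(a) Fraction as HOCl = 1 / (1 + 0.4786) = 0.6763.
(a) HOCl = 0.6763 × 6.45 ppm = 4.362 ppm.

(b) Chlorine deficit: 12.2 − 3.1 = 9.1 ppm = 9.1 mg/L as Cl₂.
(b) Cl₂ equivalent needed: 9.1 mg/L × 522,000 L = 4,750,000 mg = 4750 g.
(b) Product at 77.2% available chlorine: 4750 / 0.772 = 6153 g.

(a) 4.36 ppm; (b) 6.15 kg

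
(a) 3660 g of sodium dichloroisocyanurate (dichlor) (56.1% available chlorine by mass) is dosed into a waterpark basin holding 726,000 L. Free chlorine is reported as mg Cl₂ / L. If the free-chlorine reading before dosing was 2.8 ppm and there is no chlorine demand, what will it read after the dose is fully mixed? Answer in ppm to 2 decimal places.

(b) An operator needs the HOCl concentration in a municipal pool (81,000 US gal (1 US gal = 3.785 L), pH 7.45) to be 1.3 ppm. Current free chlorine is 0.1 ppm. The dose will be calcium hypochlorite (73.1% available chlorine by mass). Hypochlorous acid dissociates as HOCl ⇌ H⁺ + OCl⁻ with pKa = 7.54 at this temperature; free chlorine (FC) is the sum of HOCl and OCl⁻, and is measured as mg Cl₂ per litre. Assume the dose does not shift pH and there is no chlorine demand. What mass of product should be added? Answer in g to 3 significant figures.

(a) 5.63 ppm; (b) 946 g

(a) Available chlorine delivered: 3660 g × 0.561 = 2053 g as Cl₂.
(a) Concentration rise: 2053 g / 726,000 L = 2.828 mg/L = 2.83 ppm.
(a) Final FC: 2.8 + 2.83 = 5.63 ppm.

(b) Volume: 81,000 US gal × 3.785 L/gal = 306,585 L.
(b) [OCl⁻]/[HOCl] = 10^(pH − pKa) = 10^(7.45 − 7.54) = 0.8128; fraction as HOCl = 1/(1 + 0.8128) = 0.5516.
(b) Free chlorine required for 1.3 ppm HOCl: 1.3 / 0.5516 = 2.357 ppm.
(b) FC to add: 2.357 − 0.1 = 2.257 mg/L as Cl₂.
(b) Cl₂ equivalent: 2.257 mg/L × 306,585 L = 691.9 g.
(b) Product at 73.1% available Cl: 691.9 / 0.731 = 946.5 g.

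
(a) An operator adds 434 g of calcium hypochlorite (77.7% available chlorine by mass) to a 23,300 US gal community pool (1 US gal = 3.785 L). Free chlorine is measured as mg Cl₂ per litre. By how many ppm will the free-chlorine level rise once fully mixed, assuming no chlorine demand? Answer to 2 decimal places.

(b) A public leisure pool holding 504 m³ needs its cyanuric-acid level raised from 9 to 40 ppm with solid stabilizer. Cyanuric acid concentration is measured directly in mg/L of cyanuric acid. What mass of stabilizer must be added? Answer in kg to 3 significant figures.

(a) Volume: 23,300 US gal × 3.785 L/gal = 88,190 L.
(a) Available chlorine delivered: 434 g × 0.777 = 337.2 g as Cl₂.
(a) Concentration rise: 337.2 g / 88,190 L = 3.824 mg/L = 3.82 ppm.

(b) Volume: 504 m³ = 504,000 L.
(b) CYA to add: (40 − 9) = 31 mg/L × 504,000 L = 15,620 g cyanuric acid.

(a) 3.82 ppm; (b) 15.6 kg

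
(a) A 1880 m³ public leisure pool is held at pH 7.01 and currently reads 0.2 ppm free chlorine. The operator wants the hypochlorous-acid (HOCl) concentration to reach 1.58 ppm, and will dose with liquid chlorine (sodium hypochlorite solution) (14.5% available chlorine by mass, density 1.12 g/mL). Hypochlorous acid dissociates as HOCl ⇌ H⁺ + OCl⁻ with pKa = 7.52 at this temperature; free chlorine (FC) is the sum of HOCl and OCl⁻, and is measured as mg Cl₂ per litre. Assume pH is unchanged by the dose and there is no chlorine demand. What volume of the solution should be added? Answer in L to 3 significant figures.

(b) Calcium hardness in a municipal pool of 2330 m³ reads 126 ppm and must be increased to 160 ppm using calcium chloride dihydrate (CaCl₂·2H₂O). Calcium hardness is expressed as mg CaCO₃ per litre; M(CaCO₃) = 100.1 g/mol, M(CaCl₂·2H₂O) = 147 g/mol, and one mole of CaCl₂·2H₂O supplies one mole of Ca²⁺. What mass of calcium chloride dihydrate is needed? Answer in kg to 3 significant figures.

(a) Volume: 1880 m³ = 1,880,000 L.
(a) [OCl⁻]/[HOCl] = 10^(pH − pKa) = 10^(7.01 − 7.52) = 0.309; fraction as HOCl = 1/(1 + 0.309) = 0.7639.
(a) Free chlorine required for 1.58 ppm HOCl: 1.58 / 0.7639 = 2.068 ppm.
(a) FC to add: 2.068 − 0.2 = 1.868 mg/L as Cl₂.
(a) Cl₂ equivalent: 1.868 mg/L × 1,880,000 L = 3512 g.
(a) Product at 14.5% available Cl: 3512 / 0.145 = 24,220 g.
(a) Volume: 24,220 g ÷ 1.12 g/mL = 21,630 mL.

(b) Volume: 2330 m³ = 2,330,000 L.
(b) Hardness to add: (160 − 126) = 34 mg/L as CaCO₃ × 2,330,000 L = 79,220 g as CaCO₃.
(b) Moles of Ca²⁺ (1 mol Ca²⁺ ≡ 1 mol CaCO₃): 79,220 / 100.1 g/mol = 791.4 mol.
(b) Mass of CaCl₂·2H₂O: 791.4 × 147 = 116,300 g.

(a) 21.6 L; (b) 116 kg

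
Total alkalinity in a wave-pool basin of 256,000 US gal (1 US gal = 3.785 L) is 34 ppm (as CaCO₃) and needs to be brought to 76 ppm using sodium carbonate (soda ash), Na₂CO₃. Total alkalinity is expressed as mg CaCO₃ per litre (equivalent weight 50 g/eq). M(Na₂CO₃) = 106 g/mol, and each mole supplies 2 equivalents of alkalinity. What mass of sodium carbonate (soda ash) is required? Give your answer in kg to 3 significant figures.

43.1 kg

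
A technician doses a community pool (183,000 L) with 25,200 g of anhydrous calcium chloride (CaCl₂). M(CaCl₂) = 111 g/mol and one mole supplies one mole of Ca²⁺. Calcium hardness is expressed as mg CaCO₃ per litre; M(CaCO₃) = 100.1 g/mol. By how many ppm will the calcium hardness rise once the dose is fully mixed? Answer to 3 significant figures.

Moles of Ca²⁺: 25,200 g ÷ 111 g/mol = 227 mol.
As CaCO₃: 227 mol × 100.1 g/mol = 22,730 g.
Rise: 22,730 g / 183,000 L × 1000 = 124.2 mg/L.

124 ppm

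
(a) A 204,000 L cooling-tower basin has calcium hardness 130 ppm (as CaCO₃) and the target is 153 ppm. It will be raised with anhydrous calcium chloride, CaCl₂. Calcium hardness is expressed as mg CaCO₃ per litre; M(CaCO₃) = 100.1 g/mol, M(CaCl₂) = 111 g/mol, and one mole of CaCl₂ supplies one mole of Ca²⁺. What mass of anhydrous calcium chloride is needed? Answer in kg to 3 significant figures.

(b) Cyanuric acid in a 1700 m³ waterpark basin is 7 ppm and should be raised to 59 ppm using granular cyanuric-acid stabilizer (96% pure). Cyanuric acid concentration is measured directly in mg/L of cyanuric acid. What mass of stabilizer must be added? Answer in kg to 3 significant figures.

(a) 5.20 kg; (b) 92.1 kg

(a) Hardness to add: (153 − 130) = 23 mg/L as CaCO₃ × 204,000 L = 4692 g as CaCO₃.
(a) Moles of Ca²⁺ (1 mol Ca²⁺ ≡ 1 mol CaCO₃): 4692 / 100.1 g/mol = 46.87 mol.
(a) Mass of CaCl₂: 46.87 × 111 = 5203 g.

(b) Volume: 1700 m³ = 1,700,000 L.
(b) CYA to add: (59 − 7) = 52 mg/L × 1,700,000 L = 88,400 g cyanuric acid.
(b) At 96% purity: 88,400 / 0.96 = 92,080 g product.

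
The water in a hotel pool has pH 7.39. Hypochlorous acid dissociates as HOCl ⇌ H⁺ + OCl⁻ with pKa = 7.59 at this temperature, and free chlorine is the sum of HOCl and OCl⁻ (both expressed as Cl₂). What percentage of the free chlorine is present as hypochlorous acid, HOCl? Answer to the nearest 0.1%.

61.3%

[OCl⁻]/[HOCl] = 10^(pH − pKa) = 10^(7.39 − 7.59) = 10^-0.20 = 0.631.
Fraction as HOCl = 1 / (1 + 0.631) = 0.6131.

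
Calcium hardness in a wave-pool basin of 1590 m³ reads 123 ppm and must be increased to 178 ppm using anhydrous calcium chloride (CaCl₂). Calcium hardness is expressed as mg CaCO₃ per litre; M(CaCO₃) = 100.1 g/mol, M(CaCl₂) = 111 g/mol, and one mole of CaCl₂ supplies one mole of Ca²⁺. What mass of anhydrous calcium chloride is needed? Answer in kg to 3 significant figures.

Volume: 1590 m³ = 1,590,000 L.
Hardness to add: (178 − 123) = 55 mg/L as CaCO₃ × 1,590,000 L = 87,450 g as CaCO₃.
Moles of Ca²⁺ (1 mol Ca²⁺ ≡ 1 mol CaCO₃): 87,450 / 100.1 g/mol = 873.6 mol.
Mass of CaCl₂: 873.6 × 111 = 96,970 g.

97.0 kg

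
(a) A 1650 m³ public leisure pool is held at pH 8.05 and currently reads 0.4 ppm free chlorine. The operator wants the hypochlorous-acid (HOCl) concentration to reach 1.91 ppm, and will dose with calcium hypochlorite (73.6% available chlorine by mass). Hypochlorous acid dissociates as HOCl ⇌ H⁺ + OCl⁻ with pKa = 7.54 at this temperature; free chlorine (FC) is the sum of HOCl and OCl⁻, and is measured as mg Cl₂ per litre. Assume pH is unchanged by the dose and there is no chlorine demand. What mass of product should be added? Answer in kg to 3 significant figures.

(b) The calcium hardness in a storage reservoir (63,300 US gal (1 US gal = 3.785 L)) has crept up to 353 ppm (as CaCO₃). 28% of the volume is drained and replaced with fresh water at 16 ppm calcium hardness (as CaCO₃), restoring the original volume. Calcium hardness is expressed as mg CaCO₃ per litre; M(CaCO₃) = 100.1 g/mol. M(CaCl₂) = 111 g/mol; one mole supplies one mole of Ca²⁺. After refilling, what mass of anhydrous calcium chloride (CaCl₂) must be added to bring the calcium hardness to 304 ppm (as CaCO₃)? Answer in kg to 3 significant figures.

(a) 17.2 kg; (b) 12.1 kg

(a) Volume: 1650 m³ = 1,650,000 L.
(a) [OCl⁻]/[HOCl] = 10^(pH − pKa) = 10^(8.05 − 7.54) = 3.236; fraction as HOCl = 1/(1 + 3.236) = 0.2361.
(a) Free chlorine required for 1.91 ppm HOCl: 1.91 / 0.2361 = 8.091 ppm.
(a) FC to add: 8.091 − 0.4 = 7.691 mg/L as Cl₂.
(a) Cl₂ equivalent: 7.691 mg/L × 1,650,000 L = 12,690 g.
(a) Product at 73.6% available Cl: 12,690 / 0.736 = 17,240 g.

(b) Volume: 63,300 US gal × 3.785 L/gal = 239,590 L.
(b) After draining 28% and refilling: 353 × 0.72 + 16 × 0.28 = 258.64 ppm.
(b) Deficit to target: 304 − 258.64 = 45.36 mg/L.
(b) As CaCO₃: 45.36 mg/L × 239,590 L = 10,870 g; ÷ 100.1 = 108.6 mol Ca²⁺.
(b) Mass: 108.6 × 111 = 12,050 g.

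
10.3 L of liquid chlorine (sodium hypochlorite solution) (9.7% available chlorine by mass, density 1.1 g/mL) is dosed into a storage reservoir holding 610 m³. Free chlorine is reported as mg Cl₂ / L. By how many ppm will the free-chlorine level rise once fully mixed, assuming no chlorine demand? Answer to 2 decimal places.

Volume: 610 m³ = 610,000 L.
Mass of solution: 10.3 L × 1000 mL/L × 1.1 g/mL = 11,330 g.
Available chlorine delivered: 11,330 g × 0.097 = 1099 g as Cl₂.
Concentration rise: 1099 g / 610,000 L = 1.802 mg/L = 1.80 ppm.

1.80 ppm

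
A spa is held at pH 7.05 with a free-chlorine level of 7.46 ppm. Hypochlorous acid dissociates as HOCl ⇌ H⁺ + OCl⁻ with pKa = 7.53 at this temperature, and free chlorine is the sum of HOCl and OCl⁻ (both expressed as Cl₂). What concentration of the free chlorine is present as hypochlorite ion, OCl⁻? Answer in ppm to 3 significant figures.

1.86 ppm

[OCl⁻]/[HOCl] = 10^(pH − pKa) = 10^(7.05 − 7.53) = 10^-0.48 = 0.3311.
Fraction as HOCl = 1 / (1 + 0.3311) = 0.7512.
OCl⁻ = (1 − 0.7512) × 7.46 ppm = 1.856 ppm.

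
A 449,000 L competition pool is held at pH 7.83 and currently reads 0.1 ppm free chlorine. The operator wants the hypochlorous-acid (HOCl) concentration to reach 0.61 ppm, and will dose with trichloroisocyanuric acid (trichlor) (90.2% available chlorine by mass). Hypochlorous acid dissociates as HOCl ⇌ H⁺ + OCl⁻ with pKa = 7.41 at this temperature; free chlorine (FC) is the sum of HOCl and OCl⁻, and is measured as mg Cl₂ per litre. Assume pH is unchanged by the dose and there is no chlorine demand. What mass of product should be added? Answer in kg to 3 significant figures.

[OCl⁻]/[HOCl] = 10^(pH − pKa) = 10^(7.83 − 7.41) = 2.63; fraction as HOCl = 1/(1 + 2.63) = 0.2755.
Free chlorine required for 0.61 ppm HOCl: 0.61 / 0.2755 = 2.214 ppm.
FC to add: 2.214 − 0.1 = 2.114 mg/L as Cl₂.
Cl₂ equivalent: 2.114 mg/L × 449,000 L = 949.4 g.
Product at 90.2% available Cl: 949.4 / 0.902 = 1053 g.

1.05 kg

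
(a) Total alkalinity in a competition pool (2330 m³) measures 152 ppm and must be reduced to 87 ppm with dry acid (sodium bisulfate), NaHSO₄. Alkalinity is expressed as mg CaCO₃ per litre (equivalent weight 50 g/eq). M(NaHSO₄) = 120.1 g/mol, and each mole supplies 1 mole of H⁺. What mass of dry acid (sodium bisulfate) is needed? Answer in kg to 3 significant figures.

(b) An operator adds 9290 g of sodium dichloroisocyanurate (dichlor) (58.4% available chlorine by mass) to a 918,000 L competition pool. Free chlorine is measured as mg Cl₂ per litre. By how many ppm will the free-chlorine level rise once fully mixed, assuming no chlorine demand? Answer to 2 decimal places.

(a) Volume: 2330 m³ = 2,330,000 L.
(a) Alkalinity to neutralize: (152 − 87) = 65 mg/L as CaCO₃ × 2,330,000 L = 151,400 g as CaCO₃.
(a) Equivalents of H⁺ required: 151,400 ÷ 50 g/eq = 3029 eq = 3029 mol NaHSO₄.
(a) Mass of NaHSO₄: 3029 × 120.1 = 363,800 g.

(b) Available chlorine delivered: 9290 g × 0.584 = 5425 g as Cl₂.
(b) Concentration rise: 5425 g / 918,000 L = 5.91 mg/L = 5.91 ppm.

(a) 364 kg; (b) 5.91 ppm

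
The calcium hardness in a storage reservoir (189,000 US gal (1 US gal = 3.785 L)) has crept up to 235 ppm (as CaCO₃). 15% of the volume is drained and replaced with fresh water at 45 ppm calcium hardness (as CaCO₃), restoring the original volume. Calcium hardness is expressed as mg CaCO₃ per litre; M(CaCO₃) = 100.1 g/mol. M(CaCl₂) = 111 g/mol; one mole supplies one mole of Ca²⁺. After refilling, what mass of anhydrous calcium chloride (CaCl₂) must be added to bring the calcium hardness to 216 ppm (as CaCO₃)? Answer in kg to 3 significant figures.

7.54 kg

Volume: 189,000 US gal × 3.785 L/gal = 715,365 L.
After draining 15% and refilling: 235 × 0.85 + 45 × 0.15 = 206.5 ppm.
Deficit to target: 216 − 206.5 = 9.5 mg/L.
As CaCO₃: 9.5 mg/L × 715,365 L = 6796 g; ÷ 100.1 = 67.89 mol Ca²⁺.
Mass: 67.89 × 111 = 7536 g.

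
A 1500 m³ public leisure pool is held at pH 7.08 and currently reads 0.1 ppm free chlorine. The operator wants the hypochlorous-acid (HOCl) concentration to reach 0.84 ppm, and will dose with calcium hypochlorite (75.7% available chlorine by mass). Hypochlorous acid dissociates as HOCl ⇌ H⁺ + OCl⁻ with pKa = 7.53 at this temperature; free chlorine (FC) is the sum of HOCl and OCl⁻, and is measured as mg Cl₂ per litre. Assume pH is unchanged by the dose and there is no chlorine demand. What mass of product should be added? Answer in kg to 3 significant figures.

Volume: 1500 m³ = 1,500,000 L.
[OCl⁻]/[HOCl] = 10^(pH − pKa) = 10^(7.08 − 7.53) = 0.3548; fraction as HOCl = 1/(1 + 0.3548) = 0.7381.
Free chlorine required for 0.84 ppm HOCl: 0.84 / 0.7381 = 1.138 ppm.
FC to add: 1.138 − 0.1 = 1.038 mg/L as Cl₂.
Cl₂ equivalent: 1.038 mg/L × 1,500,000 L = 1557 g.
Product at 75.7% available Cl: 1557 / 0.757 = 2057 g.

2.06 kg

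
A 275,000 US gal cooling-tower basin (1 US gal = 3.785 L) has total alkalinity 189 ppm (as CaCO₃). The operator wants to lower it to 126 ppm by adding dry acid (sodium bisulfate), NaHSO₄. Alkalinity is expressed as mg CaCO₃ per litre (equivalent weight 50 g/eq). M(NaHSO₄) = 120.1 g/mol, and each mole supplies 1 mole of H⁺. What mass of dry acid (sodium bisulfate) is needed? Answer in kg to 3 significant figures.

Volume: 275,000 US gal × 3.785 L/gal = 1,040,875 L.
Alkalinity to neutralize: (189 − 126) = 63 mg/L as CaCO₃ × 1,040,875 L = 65,580 g as CaCO₃.
Equivalents of H⁺ required: 65,580 ÷ 50 g/eq = 1312 eq = 1312 mol NaHSO₄.
Mass of NaHSO₄: 1312 × 120.1 = 157,500 g.

158 kg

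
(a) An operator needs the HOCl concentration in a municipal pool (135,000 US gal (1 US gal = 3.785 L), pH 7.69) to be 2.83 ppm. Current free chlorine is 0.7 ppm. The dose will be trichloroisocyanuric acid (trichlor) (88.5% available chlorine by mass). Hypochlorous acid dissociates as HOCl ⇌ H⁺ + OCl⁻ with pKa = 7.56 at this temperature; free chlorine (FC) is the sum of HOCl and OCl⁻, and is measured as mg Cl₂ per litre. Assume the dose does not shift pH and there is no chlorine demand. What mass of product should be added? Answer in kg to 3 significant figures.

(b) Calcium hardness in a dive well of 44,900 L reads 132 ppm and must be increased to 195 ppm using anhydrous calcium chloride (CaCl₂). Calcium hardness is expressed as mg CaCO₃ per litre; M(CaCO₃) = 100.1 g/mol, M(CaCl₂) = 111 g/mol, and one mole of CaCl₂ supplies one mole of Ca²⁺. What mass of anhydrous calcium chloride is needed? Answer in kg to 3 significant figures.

(a) Volume: 135,000 US gal × 3.785 L/gal = 510,975 L.
(a) [OCl⁻]/[HOCl] = 10^(pH − pKa) = 10^(7.69 − 7.56) = 1.349; fraction as HOCl = 1/(1 + 1.349) = 0.4257.
(a) Free chlorine required for 2.83 ppm HOCl: 2.83 / 0.4257 = 6.648 ppm.
(a) FC to add: 6.648 − 0.7 = 5.948 mg/L as Cl₂.
(a) Cl₂ equivalent: 5.948 mg/L × 510,975 L = 3039 g.
(a) Product at 88.5% available Cl: 3039 / 0.885 = 3434 g.

(b) Hardness to add: (195 − 132) = 63 mg/L as CaCO₃ × 44,900 L = 2829 g as CaCO₃.
(b) Moles of Ca²⁺ (1 mol Ca²⁺ ≡ 1 mol CaCO₃): 2829 / 100.1 g/mol = 28.26 mol.
(b) Mass of CaCl₂: 28.26 × 111 = 3137 g.

(a) 3.43 kg; (b) 3.14 kg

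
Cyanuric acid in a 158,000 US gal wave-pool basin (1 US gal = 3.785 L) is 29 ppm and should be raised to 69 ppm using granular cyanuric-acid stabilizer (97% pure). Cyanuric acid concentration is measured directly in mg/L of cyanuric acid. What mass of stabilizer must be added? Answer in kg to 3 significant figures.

24.7 kg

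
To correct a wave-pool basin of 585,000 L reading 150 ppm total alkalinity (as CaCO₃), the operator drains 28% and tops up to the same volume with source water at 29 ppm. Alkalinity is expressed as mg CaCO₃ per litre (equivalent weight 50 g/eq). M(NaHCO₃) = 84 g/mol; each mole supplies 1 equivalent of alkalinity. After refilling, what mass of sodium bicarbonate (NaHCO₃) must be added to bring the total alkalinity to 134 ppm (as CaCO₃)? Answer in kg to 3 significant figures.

17.6 kg

After draining 28% and refilling: 150 × 0.72 + 29 × 0.28 = 116.12 ppm.
Deficit to target: 134 − 116.12 = 17.88 mg/L.
As CaCO₃: 17.88 mg/L × 585,000 L = 10,460 g; ÷ 50 g/eq ÷ 1 = 209.2 mol NaHCO₃.
Mass: 209.2 × 84 = 17,570 g.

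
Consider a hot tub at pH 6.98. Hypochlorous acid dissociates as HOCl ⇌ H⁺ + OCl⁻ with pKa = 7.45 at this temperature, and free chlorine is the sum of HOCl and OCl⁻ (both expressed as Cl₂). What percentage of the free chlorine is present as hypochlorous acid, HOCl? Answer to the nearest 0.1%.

[OCl⁻]/[HOCl] = 10^(pH − pKa) = 10^(6.98 − 7.45) = 10^-0.47 = 0.3388.
Fraction as HOCl = 1 / (1 + 0.3388) = 0.7469.

74.7%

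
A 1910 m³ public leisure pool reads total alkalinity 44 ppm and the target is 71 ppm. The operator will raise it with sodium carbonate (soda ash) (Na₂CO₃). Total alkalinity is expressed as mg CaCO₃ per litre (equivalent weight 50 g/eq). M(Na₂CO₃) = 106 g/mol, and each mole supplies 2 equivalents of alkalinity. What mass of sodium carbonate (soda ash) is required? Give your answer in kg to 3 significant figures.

Volume: 1910 m³ = 1,910,000 L.
Alkalinity to add: (71 − 44) = 27 mg/L as CaCO₃ × 1,910,000 L = 51,570 g as CaCO₃.
Equivalents: 51,570 g ÷ 50 g/eq = 1031 eq.
Each mole of Na₂CO₃ supplies 2 eq, so 1031 / 2 = 515.7 mol.
Mass: 515.7 mol × 106 g/mol = 54,660 g.

54.7 kg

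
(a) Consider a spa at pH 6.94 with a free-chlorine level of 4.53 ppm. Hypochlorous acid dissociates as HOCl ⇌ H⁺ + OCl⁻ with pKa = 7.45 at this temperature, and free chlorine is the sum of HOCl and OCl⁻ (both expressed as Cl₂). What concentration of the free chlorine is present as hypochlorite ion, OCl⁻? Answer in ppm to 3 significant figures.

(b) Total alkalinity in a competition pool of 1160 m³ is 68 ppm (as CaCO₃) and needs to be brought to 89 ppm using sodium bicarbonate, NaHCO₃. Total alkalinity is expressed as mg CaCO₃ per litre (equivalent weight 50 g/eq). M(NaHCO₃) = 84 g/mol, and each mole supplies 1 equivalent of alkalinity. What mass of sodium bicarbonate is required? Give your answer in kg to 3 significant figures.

(a) [OCl⁻]/[HOCl] = 10^(pH − pKa) = 10^(6.94 − 7.45) = 10^-0.51 = 0.309.
(a) Fraction as HOCl = 1 / (1 + 0.309) = 0.7639.
(a) OCl⁻ = (1 − 0.7639) × 4.53 ppm = 1.069 ppm.

(b) Volume: 1160 m³ = 1,160,000 L.
(b) Alkalinity to add: (89 − 68) = 21 mg/L as CaCO₃ × 1,160,000 L = 24,360 g as CaCO₃.
(b) Equivalents: 24,360 g ÷ 50 g/eq = 487.2 eq.
(b) NaHCO₃ supplies 1 eq per mole → 487.2 mol.
(b) Mass: 487.2 mol × 84 g/mol = 40,920 g.

(a) 1.07 ppm; (b) 40.9 kg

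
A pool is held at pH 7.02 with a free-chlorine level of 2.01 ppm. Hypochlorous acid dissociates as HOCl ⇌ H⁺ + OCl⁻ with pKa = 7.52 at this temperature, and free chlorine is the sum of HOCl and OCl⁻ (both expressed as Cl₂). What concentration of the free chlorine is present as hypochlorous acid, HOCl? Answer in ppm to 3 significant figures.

[OCl⁻]/[HOCl] = 10^(pH − pKa) = 10^(7.02 − 7.52) = 10^-0.50 = 0.3162.
Fraction as HOCl = 1 / (1 + 0.3162) = 0.7597.
HOCl = 0.7597 × 2.01 ppm = 1.527 ppm.

1.53 ppm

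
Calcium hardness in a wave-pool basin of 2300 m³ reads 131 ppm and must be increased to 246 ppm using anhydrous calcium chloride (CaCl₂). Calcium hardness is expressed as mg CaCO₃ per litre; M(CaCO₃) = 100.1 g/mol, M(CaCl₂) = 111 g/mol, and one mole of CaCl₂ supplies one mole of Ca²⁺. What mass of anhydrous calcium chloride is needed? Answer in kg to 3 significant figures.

Volume: 2300 m³ = 2,300,000 L.
Hardness to add: (246 − 131) = 115 mg/L as CaCO₃ × 2,300,000 L = 264,500 g as CaCO₃.
Moles of Ca²⁺ (1 mol Ca²⁺ ≡ 1 mol CaCO₃): 264,500 / 100.1 g/mol = 2642 mol.
Mass of CaCl₂: 2642 × 111 = 293,300 g.

293 kg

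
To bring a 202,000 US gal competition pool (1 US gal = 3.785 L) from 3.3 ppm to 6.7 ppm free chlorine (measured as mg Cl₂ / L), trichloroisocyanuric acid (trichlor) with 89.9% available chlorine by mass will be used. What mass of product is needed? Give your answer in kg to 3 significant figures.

2.89 kg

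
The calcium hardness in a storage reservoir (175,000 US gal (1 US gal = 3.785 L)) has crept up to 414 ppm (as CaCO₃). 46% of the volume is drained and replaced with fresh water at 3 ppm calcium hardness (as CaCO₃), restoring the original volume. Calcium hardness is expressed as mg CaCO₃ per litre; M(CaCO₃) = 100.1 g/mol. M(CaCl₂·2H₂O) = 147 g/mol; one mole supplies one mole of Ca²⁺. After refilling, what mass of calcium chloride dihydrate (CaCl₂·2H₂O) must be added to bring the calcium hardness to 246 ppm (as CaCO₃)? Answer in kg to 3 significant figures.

Volume: 175,000 US gal × 3.785 L/gal = 662,375 L.
After draining 46% and refilling: 414 × 0.54 + 3 × 0.46 = 224.94 ppm.
Deficit to target: 246 − 224.94 = 21.06 mg/L.
As CaCO₃: 21.06 mg/L × 662,375 L = 13,950 g; ÷ 100.1 = 139.4 mol Ca²⁺.
Mass: 139.4 × 147 = 20,490 g.

20.5 kg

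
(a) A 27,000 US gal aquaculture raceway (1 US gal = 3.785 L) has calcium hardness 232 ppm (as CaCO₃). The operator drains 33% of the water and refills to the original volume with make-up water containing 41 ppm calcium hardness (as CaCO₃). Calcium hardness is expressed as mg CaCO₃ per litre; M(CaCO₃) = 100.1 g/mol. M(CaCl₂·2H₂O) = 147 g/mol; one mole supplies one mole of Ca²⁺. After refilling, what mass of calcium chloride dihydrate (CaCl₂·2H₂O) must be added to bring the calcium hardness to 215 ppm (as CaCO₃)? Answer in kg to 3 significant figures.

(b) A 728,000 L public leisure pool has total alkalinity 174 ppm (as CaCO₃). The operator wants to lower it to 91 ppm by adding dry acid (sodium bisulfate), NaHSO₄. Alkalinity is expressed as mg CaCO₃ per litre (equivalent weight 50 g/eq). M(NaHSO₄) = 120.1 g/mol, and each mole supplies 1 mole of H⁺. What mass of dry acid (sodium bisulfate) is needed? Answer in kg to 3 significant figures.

(a) 6.91 kg; (b) 145 kg

(a) Volume: 27,000 US gal × 3.785 L/gal = 102,195 L.
(a) After draining 33% and refilling: 232 × 0.67 + 41 × 0.33 = 168.97 ppm.
(a) Deficit to target: 215 − 168.97 = 46.03 mg/L.
(a) As CaCO₃: 46.03 mg/L × 102,195 L = 4704 g; ÷ 100.1 = 46.99 mol Ca²⁺.
(a) Mass: 46.99 × 147 = 6908 g.

(b) Alkalinity to neutralize: (174 − 91) = 83 mg/L as CaCO₃ × 728,000 L = 60,420 g as CaCO₃.
(b) Equivalents of H⁺ required: 60,420 ÷ 50 g/eq = 1208 eq = 1208 mol NaHSO₄.
(b) Mass of NaHSO₄: 1208 × 120.1 = 145,100 g.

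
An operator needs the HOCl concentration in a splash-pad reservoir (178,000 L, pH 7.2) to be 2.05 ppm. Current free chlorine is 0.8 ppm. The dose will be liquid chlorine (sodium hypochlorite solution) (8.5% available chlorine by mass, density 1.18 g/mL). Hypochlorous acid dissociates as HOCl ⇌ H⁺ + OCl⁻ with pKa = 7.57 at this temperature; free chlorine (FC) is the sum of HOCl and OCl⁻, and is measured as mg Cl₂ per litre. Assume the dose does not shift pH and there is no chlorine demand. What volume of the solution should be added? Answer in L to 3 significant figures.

[OCl⁻]/[HOCl] = 10^(pH − pKa) = 10^(7.2 − 7.57) = 0.4266; fraction as HOCl = 1/(1 + 0.4266) = 0.701.
Free chlorine required for 2.05 ppm HOCl: 2.05 / 0.701 = 2.924 ppm.
FC to add: 2.924 − 0.8 = 2.124 mg/L as Cl₂.
Cl₂ equivalent: 2.124 mg/L × 178,000 L = 378.2 g.
Product at 8.5% available Cl: 378.2 / 0.085 = 4449 g.
Volume: 4449 g ÷ 1.18 g/mL = 3770 mL.

3.77 L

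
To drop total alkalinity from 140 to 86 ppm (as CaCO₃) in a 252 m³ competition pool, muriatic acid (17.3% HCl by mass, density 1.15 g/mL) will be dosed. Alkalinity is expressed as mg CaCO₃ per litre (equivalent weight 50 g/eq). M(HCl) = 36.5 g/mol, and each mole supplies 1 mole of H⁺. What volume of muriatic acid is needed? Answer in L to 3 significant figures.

49.9 L

Volume: 252 m³ = 252,000 L.
Alkalinity to neutralize: (140 − 86) = 54 mg/L as CaCO₃ × 252,000 L = 13,610 g as CaCO₃.
Equivalents of H⁺ required: 13,610 ÷ 50 g/eq = 272.2 eq = 272.2 mol HCl.
Mass of HCl: 272.2 × 36.5 = 9934 g.
Mass of 17.3% solution: 9934 / 0.173 = 57,420 g.
Volume: 57,420 g ÷ 1.15 g/mL = 49,930 mL.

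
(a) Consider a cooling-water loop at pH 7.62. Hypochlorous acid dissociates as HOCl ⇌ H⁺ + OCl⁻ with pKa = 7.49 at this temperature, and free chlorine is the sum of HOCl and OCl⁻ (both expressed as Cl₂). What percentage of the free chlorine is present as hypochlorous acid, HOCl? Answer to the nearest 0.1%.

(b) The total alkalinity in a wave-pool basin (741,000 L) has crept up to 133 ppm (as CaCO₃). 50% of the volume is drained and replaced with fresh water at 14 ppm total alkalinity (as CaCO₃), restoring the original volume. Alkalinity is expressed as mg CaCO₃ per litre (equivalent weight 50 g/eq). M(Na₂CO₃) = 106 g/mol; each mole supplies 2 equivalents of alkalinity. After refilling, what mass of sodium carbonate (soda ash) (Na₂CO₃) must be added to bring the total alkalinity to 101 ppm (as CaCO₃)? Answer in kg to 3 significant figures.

(a) [OCl⁻]/[HOCl] = 10^(pH − pKa) = 10^(7.62 − 7.49) = 10^0.13 = 1.349.
(a) Fraction as HOCl = 1 / (1 + 1.349) = 0.4257.

(b) After draining 50% and refilling: 133 × 0.50 + 14 × 0.50 = 73.5 ppm.
(b) Deficit to target: 101 − 73.5 = 27.5 mg/L.
(b) As CaCO₃: 27.5 mg/L × 741,000 L = 20,380 g; ÷ 50 g/eq ÷ 2 = 203.8 mol Na₂CO₃.
(b) Mass: 203.8 × 106 = 21,600 g.

(a) 42.6%; (b) 21.6 kg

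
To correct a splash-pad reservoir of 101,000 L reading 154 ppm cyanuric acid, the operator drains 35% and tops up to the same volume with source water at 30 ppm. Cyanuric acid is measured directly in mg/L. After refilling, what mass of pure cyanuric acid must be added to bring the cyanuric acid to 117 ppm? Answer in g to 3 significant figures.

646 g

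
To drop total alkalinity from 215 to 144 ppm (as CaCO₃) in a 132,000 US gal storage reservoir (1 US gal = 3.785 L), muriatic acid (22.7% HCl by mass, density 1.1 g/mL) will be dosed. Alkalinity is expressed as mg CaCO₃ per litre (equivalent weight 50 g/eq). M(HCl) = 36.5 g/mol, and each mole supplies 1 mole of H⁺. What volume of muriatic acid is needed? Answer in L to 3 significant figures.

104 L

Volume: 132,000 US gal × 3.785 L/gal = 499,620 L.
Alkalinity to neutralize: (215 − 144) = 71 mg/L as CaCO₃ × 499,620 L = 35,470 g as CaCO₃.
Equivalents of H⁺ required: 35,470 ÷ 50 g/eq = 709.5 eq = 709.5 mol HCl.
Mass of HCl: 709.5 × 36.5 = 25,900 g.
Mass of 22.7% solution: 25,900 / 0.227 = 114,100 g.
Volume: 114,100 g ÷ 1.1 g/mL = 103,700 mL.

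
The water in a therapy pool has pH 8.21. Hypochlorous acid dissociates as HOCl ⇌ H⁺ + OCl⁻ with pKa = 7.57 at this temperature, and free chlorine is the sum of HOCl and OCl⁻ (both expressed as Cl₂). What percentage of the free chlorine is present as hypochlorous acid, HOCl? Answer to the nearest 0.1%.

18.6%

[OCl⁻]/[HOCl] = 10^(pH − pKa) = 10^(8.21 − 7.57) = 10^0.64 = 4.365.
Fraction as HOCl = 1 / (1 + 4.365) = 0.1864.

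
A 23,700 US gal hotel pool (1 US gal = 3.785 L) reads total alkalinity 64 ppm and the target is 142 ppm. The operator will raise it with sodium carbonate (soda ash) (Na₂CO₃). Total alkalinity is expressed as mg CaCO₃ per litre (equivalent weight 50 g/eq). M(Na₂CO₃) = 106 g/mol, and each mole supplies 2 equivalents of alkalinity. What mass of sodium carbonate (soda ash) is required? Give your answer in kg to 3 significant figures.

Volume: 23,700 US gal × 3.785 L/gal = 89,704 L.
Alkalinity to add: (142 − 64) = 78 mg/L as CaCO₃ × 89,704 L = 6997 g as CaCO₃.
Equivalents: 6997 g ÷ 50 g/eq = 139.9 eq.
Each mole of Na₂CO₃ supplies 2 eq, so 139.9 / 2 = 69.97 mol.
Mass: 69.97 mol × 106 g/mol = 7417 g.

7.42 kg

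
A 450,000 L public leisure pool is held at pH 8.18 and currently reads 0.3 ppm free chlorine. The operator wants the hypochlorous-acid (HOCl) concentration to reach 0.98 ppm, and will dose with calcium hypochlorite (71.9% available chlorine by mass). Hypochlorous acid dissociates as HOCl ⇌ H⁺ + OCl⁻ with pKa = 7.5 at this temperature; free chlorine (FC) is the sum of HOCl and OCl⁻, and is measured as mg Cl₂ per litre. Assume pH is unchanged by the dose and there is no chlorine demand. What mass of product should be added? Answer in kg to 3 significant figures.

[OCl⁻]/[HOCl] = 10^(pH − pKa) = 10^(8.18 − 7.5) = 4.786; fraction as HOCl = 1/(1 + 4.786) = 0.1728.
Free chlorine required for 0.98 ppm HOCl: 0.98 / 0.1728 = 5.671 ppm.
FC to add: 5.671 − 0.3 = 5.371 mg/L as Cl₂.
Cl₂ equivalent: 5.371 mg/L × 450,000 L = 2417 g.
Product at 71.9% available Cl: 2417 / 0.719 = 3361 g.

3.36 kg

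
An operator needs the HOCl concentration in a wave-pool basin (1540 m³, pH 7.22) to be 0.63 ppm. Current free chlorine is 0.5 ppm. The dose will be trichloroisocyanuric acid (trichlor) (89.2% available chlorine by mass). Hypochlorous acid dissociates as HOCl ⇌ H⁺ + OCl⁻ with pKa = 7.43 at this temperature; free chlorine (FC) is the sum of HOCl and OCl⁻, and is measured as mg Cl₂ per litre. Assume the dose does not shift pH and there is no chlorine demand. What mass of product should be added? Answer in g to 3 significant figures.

Volume: 1540 m³ = 1,540,000 L.
[OCl⁻]/[HOCl] = 10^(pH − pKa) = 10^(7.22 − 7.43) = 0.6166; fraction as HOCl = 1/(1 + 0.6166) = 0.6186.
Free chlorine required for 0.63 ppm HOCl: 0.63 / 0.6186 = 1.018 ppm.
FC to add: 1.018 − 0.5 = 0.5185 mg/L as Cl₂.
Cl₂ equivalent: 0.5185 mg/L × 1,540,000 L = 798.4 g.
Product at 89.2% available Cl: 798.4 / 0.892 = 895.1 g.

895 g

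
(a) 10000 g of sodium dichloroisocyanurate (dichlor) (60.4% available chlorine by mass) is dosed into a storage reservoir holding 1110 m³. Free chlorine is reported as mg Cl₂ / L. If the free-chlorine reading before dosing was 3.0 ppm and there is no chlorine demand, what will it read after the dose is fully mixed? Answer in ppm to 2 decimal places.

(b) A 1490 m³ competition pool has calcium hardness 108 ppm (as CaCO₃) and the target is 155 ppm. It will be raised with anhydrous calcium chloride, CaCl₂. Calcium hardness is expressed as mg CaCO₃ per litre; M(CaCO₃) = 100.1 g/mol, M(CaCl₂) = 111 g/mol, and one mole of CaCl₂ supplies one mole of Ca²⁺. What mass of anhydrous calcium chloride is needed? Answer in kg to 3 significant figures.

(a) Volume: 1110 m³ = 1,110,000 L.
(a) Available chlorine delivered: 10,000 g × 0.604 = 6040 g as Cl₂.
(a) Concentration rise: 6040 g / 1,110,000 L = 5.441 mg/L = 5.44 ppm.
(a) Final FC: 3.0 + 5.44 = 8.44 ppm.

(b) Volume: 1490 m³ = 1,490,000 L.
(b) Hardness to add: (155 − 108) = 47 mg/L as CaCO₃ × 1,490,000 L = 70,030 g as CaCO₃.
(b) Moles of Ca²⁺ (1 mol Ca²⁺ ≡ 1 mol CaCO₃): 70,030 / 100.1 g/mol = 699.6 mol.
(b) Mass of CaCl₂: 699.6 × 111 = 77,660 g.

(a) 8.44 ppm; (b) 77.7 kg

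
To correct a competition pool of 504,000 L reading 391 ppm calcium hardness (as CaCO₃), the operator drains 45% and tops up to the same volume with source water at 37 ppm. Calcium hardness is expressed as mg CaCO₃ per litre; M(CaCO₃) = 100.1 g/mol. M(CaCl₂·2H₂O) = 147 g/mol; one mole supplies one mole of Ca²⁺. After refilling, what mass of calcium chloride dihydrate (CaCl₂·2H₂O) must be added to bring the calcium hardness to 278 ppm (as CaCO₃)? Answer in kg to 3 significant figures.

34.3 kg

After draining 45% and refilling: 391 × 0.55 + 37 × 0.45 = 231.7 ppm.
Deficit to target: 278 − 231.7 = 46.3 mg/L.
As CaCO₃: 46.3 mg/L × 504,000 L = 23,340 g; ÷ 100.1 = 233.1 mol Ca²⁺.
Mass: 233.1 × 147 = 34,270 g.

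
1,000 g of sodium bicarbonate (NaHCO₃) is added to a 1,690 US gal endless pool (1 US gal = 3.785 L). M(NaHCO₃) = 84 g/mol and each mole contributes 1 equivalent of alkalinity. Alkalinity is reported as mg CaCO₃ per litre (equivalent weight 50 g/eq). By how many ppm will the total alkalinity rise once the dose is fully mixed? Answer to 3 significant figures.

93.1 ppm

Volume: 1,690 US gal × 3.785 L/gal = 6,397 L.
Moles of NaHCO₃: 1,000 g ÷ 84 g/mol = 11.9 mol → 11.9 eq of alkalinity.
As CaCO₃: 11.9 eq × 50 g/eq = 595.2 g.
Rise: 595.2 g / 6,397 L × 1000 = 93.05 mg/L.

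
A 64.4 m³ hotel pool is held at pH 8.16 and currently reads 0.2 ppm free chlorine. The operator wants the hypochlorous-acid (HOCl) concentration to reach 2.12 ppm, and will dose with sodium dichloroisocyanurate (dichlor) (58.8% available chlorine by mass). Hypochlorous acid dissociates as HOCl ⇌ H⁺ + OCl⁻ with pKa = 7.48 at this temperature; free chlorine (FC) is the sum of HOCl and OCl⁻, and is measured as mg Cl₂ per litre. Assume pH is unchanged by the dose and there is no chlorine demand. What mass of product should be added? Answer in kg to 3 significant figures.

Volume: 64.4 m³ = 64,400 L.
[OCl⁻]/[HOCl] = 10^(pH − pKa) = 10^(8.16 − 7.48) = 4.786; fraction as HOCl = 1/(1 + 4.786) = 0.1728.
Free chlorine required for 2.12 ppm HOCl: 2.12 / 0.1728 = 12.27 ppm.
FC to add: 12.27 − 0.2 = 12.07 mg/L as Cl₂.
Cl₂ equivalent: 12.07 mg/L × 64,400 L = 777.1 g.
Product at 58.8% available Cl: 777.1 / 0.588 = 1322 g.

1.32 kg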